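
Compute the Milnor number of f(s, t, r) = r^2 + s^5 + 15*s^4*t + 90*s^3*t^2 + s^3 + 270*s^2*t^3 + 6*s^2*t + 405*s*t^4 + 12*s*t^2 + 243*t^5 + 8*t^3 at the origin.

The Hessian of f at 0 is [[0, 0, 0], [0, 0, 0], [0, 0, 2]] with rank 1, so corank 2. A Groebner basis of the Jacobian ideal J(f) in C{s,t,r} is {t^5, s*t^3 + 9*t^4/4, s^2 + 4*s*t + 4*t^2, r}; counting standard monomials gives mu = 8. Corank 2; j^3 = (s + 2*t)^3 is a perfect cube, so E-series; the 5-jet and mu = 8 give E_8.

8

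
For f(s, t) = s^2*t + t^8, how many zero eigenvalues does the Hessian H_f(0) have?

2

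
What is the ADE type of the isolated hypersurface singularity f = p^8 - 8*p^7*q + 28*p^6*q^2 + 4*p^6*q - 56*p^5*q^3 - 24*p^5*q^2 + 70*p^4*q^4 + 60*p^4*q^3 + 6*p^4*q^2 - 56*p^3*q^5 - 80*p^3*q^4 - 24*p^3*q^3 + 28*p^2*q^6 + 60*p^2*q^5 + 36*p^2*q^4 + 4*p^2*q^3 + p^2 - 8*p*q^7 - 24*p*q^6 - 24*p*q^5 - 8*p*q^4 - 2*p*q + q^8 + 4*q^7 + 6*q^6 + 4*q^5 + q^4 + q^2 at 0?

The Hessian of f at 0 is [[2, -2], [-2, 2]] with rank 1, so corank 1. A Groebner basis of the Jacobian ideal J(f) in C{p,q} is {q^3, p - q}; counting standard monomials gives mu = 3. Corank 1: A-series; mu = 3 gives A_3.

A_{3}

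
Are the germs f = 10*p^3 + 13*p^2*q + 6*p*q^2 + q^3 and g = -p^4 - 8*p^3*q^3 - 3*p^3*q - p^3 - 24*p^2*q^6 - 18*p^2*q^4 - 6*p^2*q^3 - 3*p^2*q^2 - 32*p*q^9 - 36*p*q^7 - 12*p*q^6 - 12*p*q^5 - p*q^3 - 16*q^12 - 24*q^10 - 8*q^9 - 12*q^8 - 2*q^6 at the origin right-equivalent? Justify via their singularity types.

No.

The Hessian of f at 0 is [[0, 0], [0, 0]] with rank 0, so corank 2. A Groebner basis of the Jacobian ideal J(f) in C{p,q} is {q^3, p^2 - 3*q^2/11, p*q + 6*q^2/11}; counting standard monomials gives mu = 4. Corank 2; j^3 = (2*p + q)*(5*p^2 + 4*p*q + q^2) splits into three distinct lines over C (the quadratic factor has nonzero discriminant), so D_4. The Hessian of g at 0 is [[0, 0], [0, 0]] with rank 0, so corank 2. A Groebner basis of the Jacobian ideal J(g) in C{p,q} is {3*p^2 + q^4 + q^3, p^3, p^2*q - p^2 - q^3/3, 2*p^2 + p*q^2 + 2*q^3/3}; counting standard monomials gives mu = 7. Corank 2; j^3 = -p^3 is a perfect cube, so E-series; the 4-jet and mu = 7 give E_7. f is D_4 but g is E_7, hence not right-equivalent.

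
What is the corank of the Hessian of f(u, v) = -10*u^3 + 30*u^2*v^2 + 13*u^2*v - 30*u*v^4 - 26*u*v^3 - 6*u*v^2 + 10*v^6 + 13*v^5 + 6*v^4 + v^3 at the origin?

2

Hessian at 0 has rank 0.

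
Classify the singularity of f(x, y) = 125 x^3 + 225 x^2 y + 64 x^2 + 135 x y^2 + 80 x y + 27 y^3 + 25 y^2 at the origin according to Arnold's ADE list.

A_2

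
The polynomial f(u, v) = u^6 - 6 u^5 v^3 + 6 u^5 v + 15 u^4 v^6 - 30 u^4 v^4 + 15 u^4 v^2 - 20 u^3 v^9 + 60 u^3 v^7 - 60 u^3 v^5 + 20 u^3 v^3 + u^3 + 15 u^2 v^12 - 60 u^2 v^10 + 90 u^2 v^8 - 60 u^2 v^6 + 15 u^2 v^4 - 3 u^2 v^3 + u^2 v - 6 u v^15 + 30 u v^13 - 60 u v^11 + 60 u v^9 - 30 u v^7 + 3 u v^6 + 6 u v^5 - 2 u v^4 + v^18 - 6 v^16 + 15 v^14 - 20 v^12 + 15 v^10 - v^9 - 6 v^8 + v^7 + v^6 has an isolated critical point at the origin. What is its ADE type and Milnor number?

Type D_7, Milnor number mu = 7.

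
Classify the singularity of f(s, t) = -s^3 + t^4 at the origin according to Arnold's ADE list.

E_{6}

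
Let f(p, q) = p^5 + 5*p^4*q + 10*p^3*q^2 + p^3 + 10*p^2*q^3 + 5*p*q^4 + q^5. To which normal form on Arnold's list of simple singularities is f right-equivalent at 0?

E8

The Hessian of f at 0 is [[0, 0], [0, 0]] with rank 0, so corank 2. A Groebner basis of the Jacobian ideal J(f) in C{p,q} is {q^5, p*q^3 + q^4/4, p^2}; counting standard monomials gives mu = 8. Corank 2; j^3 = p^3 is a perfect cube, so E-series; the 5-jet and mu = 8 give E_8.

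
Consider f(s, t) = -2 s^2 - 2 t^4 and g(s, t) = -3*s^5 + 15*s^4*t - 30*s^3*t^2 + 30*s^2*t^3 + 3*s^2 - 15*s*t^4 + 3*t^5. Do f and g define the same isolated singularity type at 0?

No.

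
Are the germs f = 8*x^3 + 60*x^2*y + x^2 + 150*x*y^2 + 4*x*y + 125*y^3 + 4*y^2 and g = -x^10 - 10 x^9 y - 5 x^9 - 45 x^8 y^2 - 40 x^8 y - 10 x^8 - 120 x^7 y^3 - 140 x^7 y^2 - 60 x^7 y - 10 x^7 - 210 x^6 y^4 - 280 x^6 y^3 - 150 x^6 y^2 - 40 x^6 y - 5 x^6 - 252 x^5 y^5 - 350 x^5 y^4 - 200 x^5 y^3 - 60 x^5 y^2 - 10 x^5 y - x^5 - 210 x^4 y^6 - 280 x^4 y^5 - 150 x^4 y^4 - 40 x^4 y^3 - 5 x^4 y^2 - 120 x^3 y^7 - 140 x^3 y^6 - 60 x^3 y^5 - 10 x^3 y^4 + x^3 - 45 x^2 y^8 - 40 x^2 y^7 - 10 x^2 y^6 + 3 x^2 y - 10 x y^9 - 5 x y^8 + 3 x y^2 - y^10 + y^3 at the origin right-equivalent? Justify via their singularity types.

No.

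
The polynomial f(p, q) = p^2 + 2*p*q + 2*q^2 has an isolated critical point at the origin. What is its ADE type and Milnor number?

Type A_{1}, Milnor number mu = 1.

The Hessian of f at 0 has rank 2. Corank 0: nondegenerate Morse point, so A_1.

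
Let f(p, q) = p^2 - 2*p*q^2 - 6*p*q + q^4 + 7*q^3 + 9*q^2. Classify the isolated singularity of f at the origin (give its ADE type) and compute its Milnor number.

Type A_{2}, Milnor number mu = 2.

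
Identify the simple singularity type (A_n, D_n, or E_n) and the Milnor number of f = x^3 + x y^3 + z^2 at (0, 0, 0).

The Hessian of f at 0 is [[0, 0, 0], [0, 0, 0], [0, 0, 2]] with rank 1, so corank 2. A Groebner basis of the Jacobian ideal J(f) in C{x,y,z} is {x^3, x*y^2, 3*x^2 + y^3, z}; counting standard monomials gives mu = 7. Corank 2; j^3 = x^3 is a perfect cube, so E-series; the 4-jet and mu = 7 give E_7.

Type E7, Milnor number mu = 7.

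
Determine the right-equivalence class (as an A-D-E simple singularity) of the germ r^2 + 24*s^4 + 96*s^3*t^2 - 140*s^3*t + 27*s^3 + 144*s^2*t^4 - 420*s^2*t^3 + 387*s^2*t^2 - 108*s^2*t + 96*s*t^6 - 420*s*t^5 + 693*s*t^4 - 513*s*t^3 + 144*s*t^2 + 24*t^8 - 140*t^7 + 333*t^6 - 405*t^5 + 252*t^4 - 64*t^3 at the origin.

E_7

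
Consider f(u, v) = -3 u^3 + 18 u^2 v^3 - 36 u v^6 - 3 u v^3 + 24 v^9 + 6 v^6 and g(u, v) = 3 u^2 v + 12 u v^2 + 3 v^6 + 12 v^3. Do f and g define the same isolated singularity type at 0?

No.

The Hessian of f at 0 has rank 0. Corank 2; j^3 = -3*u^3 is a perfect cube, so E-series; the 4-jet and mu = 7 give E_7. The Hessian of g at 0 has rank 0. Corank 2; j^3 = 3*v*(u + 2*v)^2 has shape L^2 M (L != M), so D-series; mu = 7 gives D_7. f is E_7 but g is D_7, hence not right-equivalent.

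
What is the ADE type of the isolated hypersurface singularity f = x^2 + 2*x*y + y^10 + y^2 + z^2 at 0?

A_{9}

The Hessian of f at 0 has rank 2. Corank 1: A-series; mu = 9 gives A_9.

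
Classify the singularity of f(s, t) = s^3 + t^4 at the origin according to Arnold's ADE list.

E_6

The Hessian of f at 0 is [[0, 0], [0, 0]] with rank 0, so corank 2. A Groebner basis of the Jacobian ideal J(f) in C{s,t} is {t^3, s^2}; counting standard monomials gives mu = 6. Corank 2; j^3 = s^3 is a perfect cube, so E-series; the 4-jet and mu = 6 give E_6.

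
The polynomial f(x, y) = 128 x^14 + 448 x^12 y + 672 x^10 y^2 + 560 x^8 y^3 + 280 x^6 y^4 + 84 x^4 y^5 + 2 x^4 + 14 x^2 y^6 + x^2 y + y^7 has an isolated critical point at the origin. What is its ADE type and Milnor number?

The Hessian of f at 0 has rank 0. Corank 2; j^3 = x^2*y has shape L^2 M (L != M), so D-series; mu = 8 gives D_8.

Type D8, Milnor number mu = 8.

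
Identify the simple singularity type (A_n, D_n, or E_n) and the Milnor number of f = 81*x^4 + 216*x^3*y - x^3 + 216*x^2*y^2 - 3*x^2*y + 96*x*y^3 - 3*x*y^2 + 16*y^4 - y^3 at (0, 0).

Type E6, Milnor number mu = 6.

The Hessian of f at 0 has rank 0. Corank 2; j^3 = -(x + y)^3 is a perfect cube, so E-series; the 4-jet and mu = 6 give E_6.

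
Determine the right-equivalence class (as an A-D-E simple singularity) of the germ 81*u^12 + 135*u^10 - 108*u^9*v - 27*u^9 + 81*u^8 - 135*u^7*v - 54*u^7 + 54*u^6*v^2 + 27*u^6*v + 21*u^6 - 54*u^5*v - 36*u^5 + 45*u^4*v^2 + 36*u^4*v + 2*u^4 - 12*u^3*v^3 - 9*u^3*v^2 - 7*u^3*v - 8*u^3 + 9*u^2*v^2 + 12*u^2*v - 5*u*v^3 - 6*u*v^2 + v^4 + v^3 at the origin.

The Hessian of f at 0 has rank 0. Corank 2; j^3 = -(2*u - v)^3 is a perfect cube, so E-series; the 4-jet and mu = 7 give E_7.

E_7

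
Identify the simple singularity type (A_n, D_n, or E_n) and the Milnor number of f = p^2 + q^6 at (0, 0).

The Hessian of f at 0 has rank 1. Corank 1: A-series; mu = 5 gives A_5.

Type A_{5}, Milnor number mu = 5.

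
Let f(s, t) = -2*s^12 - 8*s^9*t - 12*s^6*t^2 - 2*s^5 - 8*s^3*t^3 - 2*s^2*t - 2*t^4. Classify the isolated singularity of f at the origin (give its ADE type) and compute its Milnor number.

Type D_5, Milnor number mu = 5.

The Hessian of f at 0 has rank 0. Corank 2; j^3 = -2*s^2*t has shape L^2 M (L != M), so D-series; mu = 5 gives D_5.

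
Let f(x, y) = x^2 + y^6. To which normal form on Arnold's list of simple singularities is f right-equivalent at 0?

The Hessian of f at 0 has rank 1. Corank 1: A-series; mu = 5 gives A_5.

A_5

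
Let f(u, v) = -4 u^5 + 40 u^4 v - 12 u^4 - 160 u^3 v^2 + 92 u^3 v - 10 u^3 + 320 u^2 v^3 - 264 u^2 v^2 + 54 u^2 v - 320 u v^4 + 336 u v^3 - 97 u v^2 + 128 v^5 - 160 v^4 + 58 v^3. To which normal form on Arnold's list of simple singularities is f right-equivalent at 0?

The Hessian of f at 0 is [[0, 0], [0, 0]] with rank 0, so corank 2. A Groebner basis of the Jacobian ideal J(f) in C{u,v} is {v^3, u^2 - 13*v^2/6, u*v - 3*v^2/2}; counting standard monomials gives mu = 4. Corank 2; j^3 = -(u - 2*v)*(10*u^2 - 34*u*v + 29*v^2) splits into three distinct lines over C (the quadratic factor has nonzero discriminant), so D_4.

D_{4}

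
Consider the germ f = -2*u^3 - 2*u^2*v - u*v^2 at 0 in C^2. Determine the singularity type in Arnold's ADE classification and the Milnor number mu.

The Hessian of f at 0 has rank 0. Corank 2; j^3 = -u*(2*u^2 + 2*u*v + v^2) splits into three distinct lines over C (the quadratic factor has nonzero discriminant), so D_4.

Type D_{4}, Milnor number mu = 4.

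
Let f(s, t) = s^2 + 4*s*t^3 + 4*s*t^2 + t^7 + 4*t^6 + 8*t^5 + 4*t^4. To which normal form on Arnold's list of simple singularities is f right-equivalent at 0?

A6

The Hessian of f at 0 is [[2, 0], [0, 0]] with rank 1, so corank 1. A Groebner basis of the Jacobian ideal J(f) in C{s,t} is {s^3, s^2*t - s^2/2 - s*t + s + 2*t^2, s^2/4 + s*t^2 - s*t/2 + s/2 + t^2, s/2 + t^3 + t^2}; counting standard monomials gives mu = 6. Corank 1: A-series; mu = 6 gives A_6.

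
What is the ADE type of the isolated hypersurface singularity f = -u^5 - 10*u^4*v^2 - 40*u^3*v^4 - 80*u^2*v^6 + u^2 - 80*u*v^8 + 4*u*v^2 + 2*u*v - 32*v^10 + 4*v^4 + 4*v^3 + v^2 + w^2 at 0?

A_{4}

The Hessian of f at 0 has rank 2. Corank 1: A-series; mu = 4 gives A_4.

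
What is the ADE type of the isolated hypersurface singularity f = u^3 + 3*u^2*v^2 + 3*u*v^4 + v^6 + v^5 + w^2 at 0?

E_{8}

The Hessian of f at 0 is [[0, 0, 0], [0, 0, 0], [0, 0, 2]] with rank 1, so corank 2. A Groebner basis of the Jacobian ideal J(f) in C{u,v,w} is {v^4, u^3, u^2/2 + u*v^2, w}; counting standard monomials gives mu = 8. Corank 2; j^3 = u^3 is a perfect cube, so E-series; the 5-jet and mu = 8 give E_8.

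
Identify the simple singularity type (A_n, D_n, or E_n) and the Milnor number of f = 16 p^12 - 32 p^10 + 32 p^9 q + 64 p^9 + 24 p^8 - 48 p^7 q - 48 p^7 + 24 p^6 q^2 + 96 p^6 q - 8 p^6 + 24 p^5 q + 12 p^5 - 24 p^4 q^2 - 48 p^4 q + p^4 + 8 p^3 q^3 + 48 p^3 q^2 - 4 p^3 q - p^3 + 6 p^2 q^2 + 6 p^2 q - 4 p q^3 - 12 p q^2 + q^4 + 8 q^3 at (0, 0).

Type E6, Milnor number mu = 6.

The Hessian of f at 0 has rank 0. Corank 2; j^3 = -(p - 2*q)^3 is a perfect cube, so E-series; the 4-jet and mu = 6 give E_6.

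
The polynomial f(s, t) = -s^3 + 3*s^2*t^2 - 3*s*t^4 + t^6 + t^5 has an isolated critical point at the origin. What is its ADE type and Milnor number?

Type E_{8}, Milnor number mu = 8.

The Hessian of f at 0 is [[0, 0], [0, 0]] with rank 0, so corank 2. A Groebner basis of the Jacobian ideal J(f) in C{s,t} is {t^4, s^3, -s^2/2 + s*t^2}; counting standard monomials gives mu = 8. Corank 2; j^3 = -s^3 is a perfect cube, so E-series; the 5-jet and mu = 8 give E_8.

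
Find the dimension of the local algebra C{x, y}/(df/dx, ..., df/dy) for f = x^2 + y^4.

The Hessian of f at 0 has rank 1. Corank 1: A-series; mu = 3 gives A_3.

3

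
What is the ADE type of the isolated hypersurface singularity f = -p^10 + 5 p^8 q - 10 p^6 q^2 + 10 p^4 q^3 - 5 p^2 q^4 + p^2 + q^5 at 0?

The Hessian of f at 0 is [[2, 0], [0, 0]] with rank 1, so corank 1. A Groebner basis of the Jacobian ideal J(f) in C{p,q} is {q^4, p}; counting standard monomials gives mu = 4. Corank 1: A-series; mu = 4 gives A_4.

A_4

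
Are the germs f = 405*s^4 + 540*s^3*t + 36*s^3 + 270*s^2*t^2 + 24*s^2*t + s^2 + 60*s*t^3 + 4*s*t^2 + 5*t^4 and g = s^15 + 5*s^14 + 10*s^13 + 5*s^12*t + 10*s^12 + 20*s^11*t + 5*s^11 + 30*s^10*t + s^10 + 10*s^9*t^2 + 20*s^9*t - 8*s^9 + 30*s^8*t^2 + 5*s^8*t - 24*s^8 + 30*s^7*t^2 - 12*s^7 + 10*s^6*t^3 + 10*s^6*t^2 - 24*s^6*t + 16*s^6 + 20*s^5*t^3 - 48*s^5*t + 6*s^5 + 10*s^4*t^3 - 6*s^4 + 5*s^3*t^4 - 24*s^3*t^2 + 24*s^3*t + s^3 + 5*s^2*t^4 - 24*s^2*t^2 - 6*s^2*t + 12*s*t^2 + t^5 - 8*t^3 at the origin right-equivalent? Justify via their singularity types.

No.

The Hessian of f at 0 has rank 1. Corank 1: A-series; mu = 3 gives A_3. The Hessian of g at 0 has rank 0. Corank 2; j^3 = (s - 2*t)^3 is a perfect cube, so E-series; the 5-jet and mu = 8 give E_8. f is A_3 but g is E_8, hence not right-equivalent.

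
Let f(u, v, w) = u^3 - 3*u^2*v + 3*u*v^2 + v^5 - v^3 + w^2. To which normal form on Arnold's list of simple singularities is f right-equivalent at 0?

E_{8}

The Hessian of f at 0 has rank 1. Corank 2; j^3 = (u - v)^3 is a perfect cube, so E-series; the 5-jet and mu = 8 give E_8.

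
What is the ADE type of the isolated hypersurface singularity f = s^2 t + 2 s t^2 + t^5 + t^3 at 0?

The Hessian of f at 0 is [[0, 0], [0, 0]] with rank 0, so corank 2. A Groebner basis of the Jacobian ideal J(f) in C{s,t} is {s^2/5 + t^4 - t^2/5, s^3 + t^3, s*t + t^2}; counting standard monomials gives mu = 6. Corank 2; j^3 = t*(s + t)^2 has shape L^2 M (L != M), so D-series; mu = 6 gives D_6.

D6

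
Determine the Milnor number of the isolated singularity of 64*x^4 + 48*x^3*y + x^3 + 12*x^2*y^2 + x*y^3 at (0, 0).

7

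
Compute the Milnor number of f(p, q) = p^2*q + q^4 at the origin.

5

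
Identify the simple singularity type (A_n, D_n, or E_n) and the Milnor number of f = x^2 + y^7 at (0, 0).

Type A6, Milnor number mu = 6.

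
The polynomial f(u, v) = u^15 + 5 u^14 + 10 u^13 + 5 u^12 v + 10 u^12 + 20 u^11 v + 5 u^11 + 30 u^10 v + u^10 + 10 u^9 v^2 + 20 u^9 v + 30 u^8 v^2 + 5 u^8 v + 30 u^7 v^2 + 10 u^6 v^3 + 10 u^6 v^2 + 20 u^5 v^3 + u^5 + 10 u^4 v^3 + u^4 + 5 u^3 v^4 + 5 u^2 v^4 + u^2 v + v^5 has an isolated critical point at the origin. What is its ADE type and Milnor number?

Type D_{6}, Milnor number mu = 6.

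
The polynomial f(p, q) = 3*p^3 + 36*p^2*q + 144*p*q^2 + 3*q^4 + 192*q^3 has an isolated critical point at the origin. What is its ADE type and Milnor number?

Type E6, Milnor number mu = 6.

The Hessian of f at 0 has rank 0. Corank 2; j^3 = 3*(p + 4*q)^3 is a perfect cube, so E-series; the 4-jet and mu = 6 give E_6.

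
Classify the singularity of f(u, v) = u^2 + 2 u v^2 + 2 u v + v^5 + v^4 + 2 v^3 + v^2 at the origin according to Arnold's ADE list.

A_{4}

The Hessian of f at 0 is [[2, 2], [2, 2]] with rank 1, so corank 1. A Groebner basis of the Jacobian ideal J(f) in C{u,v} is {u^2 + 2*u*v - u - v, u + v^2 + v}; counting standard monomials gives mu = 4. Corank 1: A-series; mu = 4 gives A_4.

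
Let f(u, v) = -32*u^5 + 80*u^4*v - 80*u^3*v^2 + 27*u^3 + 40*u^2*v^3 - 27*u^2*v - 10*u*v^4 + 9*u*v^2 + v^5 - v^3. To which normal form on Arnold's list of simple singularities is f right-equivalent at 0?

The Hessian of f at 0 has rank 0. Corank 2; j^3 = (3*u - v)^3 is a perfect cube, so E-series; the 5-jet and mu = 8 give E_8.

E_8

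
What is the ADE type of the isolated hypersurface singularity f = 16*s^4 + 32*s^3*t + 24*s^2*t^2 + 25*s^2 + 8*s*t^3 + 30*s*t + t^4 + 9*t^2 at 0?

The Hessian of f at 0 is [[50, 30], [30, 18]] with rank 1, so corank 1. A Groebner basis of the Jacobian ideal J(f) in C{s,t} is {t^3, s + 3*t/5}; counting standard monomials gives mu = 3. Corank 1: A-series; mu = 3 gives A_3.

A3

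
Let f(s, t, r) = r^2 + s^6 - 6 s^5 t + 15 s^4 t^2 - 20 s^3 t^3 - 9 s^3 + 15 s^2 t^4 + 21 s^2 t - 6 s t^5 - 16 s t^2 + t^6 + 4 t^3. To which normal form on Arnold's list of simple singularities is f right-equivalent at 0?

The Hessian of f at 0 is [[0, 0, 0], [0, 0, 0], [0, 0, 2]] with rank 1, so corank 2. A Groebner basis of the Jacobian ideal J(f) in C{s,t,r} is {243*s*t/2 + t^5 - 81*t^2, s*t^2 - 2*t^3/3, s^2 - 5*s*t/3 + 2*t^2/3, r}; counting standard monomials gives mu = 7. Corank 2; j^3 = -(s - t)*(3*s - 2*t)^2 has shape L^2 M (L != M), so D-series; mu = 7 gives D_7.

D_7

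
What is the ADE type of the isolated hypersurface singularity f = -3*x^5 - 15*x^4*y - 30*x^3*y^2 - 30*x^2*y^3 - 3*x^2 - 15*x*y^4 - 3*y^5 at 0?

A_{4}

The Hessian of f at 0 is [[-6, 0], [0, 0]] with rank 1, so corank 1. A Groebner basis of the Jacobian ideal J(f) in C{x,y} is {y^4, x}; counting standard monomials gives mu = 4. Corank 1: A-series; mu = 4 gives A_4.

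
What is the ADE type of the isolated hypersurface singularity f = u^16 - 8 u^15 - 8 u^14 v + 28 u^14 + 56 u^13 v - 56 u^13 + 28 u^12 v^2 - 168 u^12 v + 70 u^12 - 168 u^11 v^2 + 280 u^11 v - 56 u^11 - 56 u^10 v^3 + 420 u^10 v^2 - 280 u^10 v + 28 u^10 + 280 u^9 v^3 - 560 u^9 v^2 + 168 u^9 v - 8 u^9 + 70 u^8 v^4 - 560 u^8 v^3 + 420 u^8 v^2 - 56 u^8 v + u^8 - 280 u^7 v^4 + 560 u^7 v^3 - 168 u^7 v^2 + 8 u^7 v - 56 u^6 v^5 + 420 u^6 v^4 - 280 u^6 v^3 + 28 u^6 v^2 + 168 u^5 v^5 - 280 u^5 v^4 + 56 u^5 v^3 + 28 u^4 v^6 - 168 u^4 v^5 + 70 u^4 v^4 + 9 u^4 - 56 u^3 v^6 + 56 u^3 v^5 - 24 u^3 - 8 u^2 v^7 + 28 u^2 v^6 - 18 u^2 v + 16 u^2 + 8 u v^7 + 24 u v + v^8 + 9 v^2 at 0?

A_{7}

The Hessian of f at 0 has rank 1. Corank 1: A-series; mu = 7 gives A_7.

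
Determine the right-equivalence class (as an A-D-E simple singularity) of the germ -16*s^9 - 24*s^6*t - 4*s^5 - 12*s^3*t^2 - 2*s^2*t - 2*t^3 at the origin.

The Hessian of f at 0 has rank 0. Corank 2; j^3 = -2*t*(s^2 + t^2) splits into three distinct lines over C (the quadratic factor has nonzero discriminant), so D_4.

D_{4}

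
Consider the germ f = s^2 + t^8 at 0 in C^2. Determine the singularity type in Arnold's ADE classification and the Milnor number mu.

Type A_{7}, Milnor number mu = 7.

The Hessian of f at 0 is [[2, 0], [0, 0]] with rank 1, so corank 1. A Groebner basis of the Jacobian ideal J(f) in C{s,t} is {t^7, s}; counting standard monomials gives mu = 7. Corank 1: A-series; mu = 7 gives A_7.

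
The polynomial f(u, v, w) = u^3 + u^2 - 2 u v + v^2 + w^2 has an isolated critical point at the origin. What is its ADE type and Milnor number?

The Hessian of f at 0 has rank 2. Corank 1: A-series; mu = 2 gives A_2.

Type A_2, Milnor number mu = 2.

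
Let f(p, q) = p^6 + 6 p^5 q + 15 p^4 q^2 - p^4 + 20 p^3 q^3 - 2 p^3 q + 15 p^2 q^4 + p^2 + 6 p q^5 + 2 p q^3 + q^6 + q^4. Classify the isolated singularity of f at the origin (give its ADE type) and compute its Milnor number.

Type A_{3}, Milnor number mu = 3.

The Hessian of f at 0 has rank 1. Corank 1: A-series; mu = 3 gives A_3.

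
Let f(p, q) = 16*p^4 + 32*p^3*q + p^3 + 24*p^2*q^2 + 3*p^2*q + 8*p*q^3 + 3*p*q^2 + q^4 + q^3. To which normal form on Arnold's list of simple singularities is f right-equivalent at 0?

E_6

The Hessian of f at 0 is [[0, 0], [0, 0]] with rank 0, so corank 2. A Groebner basis of the Jacobian ideal J(f) in C{p,q} is {q^4, p*q^2 + 5*q^3/6, p^2 + 2*p*q + q^2}; counting standard monomials gives mu = 6. Corank 2; j^3 = (p + q)^3 is a perfect cube, so E-series; the 4-jet and mu = 6 give E_6.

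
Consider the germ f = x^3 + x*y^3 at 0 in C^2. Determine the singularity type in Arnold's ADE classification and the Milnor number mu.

Type E_7, Milnor number mu = 7.

The Hessian of f at 0 is [[0, 0], [0, 0]] with rank 0, so corank 2. A Groebner basis of the Jacobian ideal J(f) in C{x,y} is {x^3, x*y^2, 3*x^2 + y^3}; counting standard monomials gives mu = 7. Corank 2; j^3 = x^3 is a perfect cube, so E-series; the 4-jet and mu = 7 give E_7.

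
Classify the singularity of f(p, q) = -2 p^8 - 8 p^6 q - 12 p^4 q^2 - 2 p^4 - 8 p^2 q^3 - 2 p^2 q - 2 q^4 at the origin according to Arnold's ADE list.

D5

The Hessian of f at 0 has rank 0. Corank 2; j^3 = -2*p^2*q has shape L^2 M (L != M), so D-series; mu = 5 gives D_5.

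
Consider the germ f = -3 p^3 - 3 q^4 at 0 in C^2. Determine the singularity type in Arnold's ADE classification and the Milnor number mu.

Type E_{6}, Milnor number mu = 6.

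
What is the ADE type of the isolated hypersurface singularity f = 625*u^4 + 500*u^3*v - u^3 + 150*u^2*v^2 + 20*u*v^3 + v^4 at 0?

The Hessian of f at 0 has rank 0. Corank 2; j^3 = -u^3 is a perfect cube, so E-series; the 4-jet and mu = 6 give E_6.

E_{6}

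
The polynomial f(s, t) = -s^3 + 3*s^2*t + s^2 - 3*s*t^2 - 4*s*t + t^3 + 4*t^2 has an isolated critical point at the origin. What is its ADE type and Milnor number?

Type A_{2}, Milnor number mu = 2.

The Hessian of f at 0 has rank 1. Corank 1: A-series; mu = 2 gives A_2.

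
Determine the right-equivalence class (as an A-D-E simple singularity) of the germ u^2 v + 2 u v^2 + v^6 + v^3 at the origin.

The Hessian of f at 0 has rank 0. Corank 2; j^3 = v*(u + v)^2 has shape L^2 M (L != M), so D-series; mu = 7 gives D_7.

D_7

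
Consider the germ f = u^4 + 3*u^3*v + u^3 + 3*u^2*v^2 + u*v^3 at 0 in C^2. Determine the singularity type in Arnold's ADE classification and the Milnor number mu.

The Hessian of f at 0 is [[0, 0], [0, 0]] with rank 0, so corank 2. A Groebner basis of the Jacobian ideal J(f) in C{u,v} is {3*u^2 + v^4 + v^3, u^3, u^2*v - u^2 - v^3/3, 2*u^2 + u*v^2 + 2*v^3/3}; counting standard monomials gives mu = 7. Corank 2; j^3 = u^3 is a perfect cube, so E-series; the 4-jet and mu = 7 give E_7.

Type E7, Milnor number mu = 7.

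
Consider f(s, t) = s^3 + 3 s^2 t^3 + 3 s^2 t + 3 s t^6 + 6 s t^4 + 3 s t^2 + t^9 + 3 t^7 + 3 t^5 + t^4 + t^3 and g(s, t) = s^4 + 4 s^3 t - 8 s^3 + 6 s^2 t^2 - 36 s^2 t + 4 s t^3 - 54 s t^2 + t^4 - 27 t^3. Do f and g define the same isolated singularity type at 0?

Yes.

The Hessian of f at 0 has rank 0. Corank 2; j^3 = (s + t)^3 is a perfect cube, so E-series; the 4-jet and mu = 6 give E_6. The Hessian of g at 0 has rank 0. Corank 2; j^3 = -(2*s + 3*t)^3 is a perfect cube, so E-series; the 4-jet and mu = 6 give E_6. Both have type E_6, hence right-equivalent.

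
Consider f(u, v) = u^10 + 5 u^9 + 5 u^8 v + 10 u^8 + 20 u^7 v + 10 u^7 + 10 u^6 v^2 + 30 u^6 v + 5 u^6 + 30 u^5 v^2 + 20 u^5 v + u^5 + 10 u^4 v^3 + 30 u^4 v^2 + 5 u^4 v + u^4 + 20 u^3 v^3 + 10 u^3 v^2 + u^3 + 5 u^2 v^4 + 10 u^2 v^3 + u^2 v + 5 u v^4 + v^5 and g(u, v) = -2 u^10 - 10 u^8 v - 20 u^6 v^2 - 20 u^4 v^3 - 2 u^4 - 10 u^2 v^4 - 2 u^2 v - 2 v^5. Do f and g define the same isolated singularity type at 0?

Yes.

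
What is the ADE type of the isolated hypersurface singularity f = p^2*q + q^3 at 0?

D_{4}

The Hessian of f at 0 has rank 0. Corank 2; j^3 = q*(p^2 + q^2) splits into three distinct lines over C (the quadratic factor has nonzero discriminant), so D_4.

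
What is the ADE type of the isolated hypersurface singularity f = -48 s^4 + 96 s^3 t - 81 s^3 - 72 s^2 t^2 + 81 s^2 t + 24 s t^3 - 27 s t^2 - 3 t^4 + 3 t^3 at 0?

E6

The Hessian of f at 0 has rank 0. Corank 2; j^3 = -3*(3*s - t)^3 is a perfect cube, so E-series; the 4-jet and mu = 6 give E_6.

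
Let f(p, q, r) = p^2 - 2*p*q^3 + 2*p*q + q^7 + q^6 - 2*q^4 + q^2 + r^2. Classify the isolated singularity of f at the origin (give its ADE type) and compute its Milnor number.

Type A_6, Milnor number mu = 6.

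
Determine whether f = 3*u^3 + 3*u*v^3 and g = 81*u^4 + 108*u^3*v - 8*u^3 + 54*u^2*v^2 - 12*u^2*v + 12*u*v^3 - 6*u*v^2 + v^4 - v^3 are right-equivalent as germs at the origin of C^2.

The Hessian of f at 0 is [[0, 0], [0, 0]] with rank 0, so corank 2. A Groebner basis of the Jacobian ideal J(f) in C{u,v} is {u^3, u*v^2, 3*u^2 + v^3}; counting standard monomials gives mu = 7. Corank 2; j^3 = 3*u^3 is a perfect cube, so E-series; the 4-jet and mu = 7 give E_7. The Hessian of g at 0 is [[0, 0], [0, 0]] with rank 0, so corank 2. A Groebner basis of the Jacobian ideal J(g) in C{u,v} is {v^4, u*v^2 + 4*v^3/9, u^2 + u*v + v^2/4}; counting standard monomials gives mu = 6. Corank 2; j^3 = -(2*u + v)^3 is a perfect cube, so E-series; the 4-jet and mu = 6 give E_6. f is E_7 but g is E_6, hence not right-equivalent.

No.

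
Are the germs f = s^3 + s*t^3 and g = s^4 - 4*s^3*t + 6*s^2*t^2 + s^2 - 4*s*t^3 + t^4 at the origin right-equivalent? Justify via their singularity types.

The Hessian of f at 0 has rank 0. Corank 2; j^3 = s^3 is a perfect cube, so E-series; the 4-jet and mu = 7 give E_7. The Hessian of g at 0 has rank 1. Corank 1: A-series; mu = 3 gives A_3. f is E_7 but g is A_3, hence not right-equivalent.

No.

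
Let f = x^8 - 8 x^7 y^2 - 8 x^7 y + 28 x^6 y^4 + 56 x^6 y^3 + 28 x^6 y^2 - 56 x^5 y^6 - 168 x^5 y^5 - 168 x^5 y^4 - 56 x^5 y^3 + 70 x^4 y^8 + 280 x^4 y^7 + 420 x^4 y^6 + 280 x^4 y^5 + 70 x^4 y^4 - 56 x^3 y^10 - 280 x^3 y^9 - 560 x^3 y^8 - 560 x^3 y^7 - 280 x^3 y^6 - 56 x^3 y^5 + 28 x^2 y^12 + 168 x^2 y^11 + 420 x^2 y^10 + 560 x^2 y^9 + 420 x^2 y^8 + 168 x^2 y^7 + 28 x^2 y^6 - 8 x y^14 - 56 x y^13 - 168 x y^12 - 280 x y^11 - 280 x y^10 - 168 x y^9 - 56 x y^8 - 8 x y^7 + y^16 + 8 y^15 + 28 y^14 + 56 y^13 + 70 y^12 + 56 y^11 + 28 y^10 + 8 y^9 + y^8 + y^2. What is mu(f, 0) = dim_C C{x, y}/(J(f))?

7

The Hessian of f at 0 has rank 1. Corank 1: A-series; mu = 7 gives A_7.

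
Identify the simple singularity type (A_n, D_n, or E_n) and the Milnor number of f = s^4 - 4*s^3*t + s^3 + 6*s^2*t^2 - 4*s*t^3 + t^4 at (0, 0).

The Hessian of f at 0 has rank 0. Corank 2; j^3 = s^3 is a perfect cube, so E-series; the 4-jet and mu = 6 give E_6.

Type E_6, Milnor number mu = 6.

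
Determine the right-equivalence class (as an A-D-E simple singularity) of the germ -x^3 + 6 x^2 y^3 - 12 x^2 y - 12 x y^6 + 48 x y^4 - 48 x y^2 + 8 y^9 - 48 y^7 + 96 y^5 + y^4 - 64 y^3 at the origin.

E_6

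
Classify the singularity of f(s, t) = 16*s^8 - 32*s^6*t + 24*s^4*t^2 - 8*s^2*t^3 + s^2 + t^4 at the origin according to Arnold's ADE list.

A3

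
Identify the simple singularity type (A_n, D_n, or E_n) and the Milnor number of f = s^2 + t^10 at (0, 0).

The Hessian of f at 0 has rank 1. Corank 1: A-series; mu = 9 gives A_9.

Type A_9, Milnor number mu = 9.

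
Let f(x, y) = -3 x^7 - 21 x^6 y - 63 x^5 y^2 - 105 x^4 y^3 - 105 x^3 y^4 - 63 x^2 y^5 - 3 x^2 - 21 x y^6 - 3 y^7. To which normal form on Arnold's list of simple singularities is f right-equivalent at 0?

A_6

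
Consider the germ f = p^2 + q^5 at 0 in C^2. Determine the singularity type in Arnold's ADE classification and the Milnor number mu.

Type A_4, Milnor number mu = 4.

The Hessian of f at 0 has rank 1. Corank 1: A-series; mu = 4 gives A_4.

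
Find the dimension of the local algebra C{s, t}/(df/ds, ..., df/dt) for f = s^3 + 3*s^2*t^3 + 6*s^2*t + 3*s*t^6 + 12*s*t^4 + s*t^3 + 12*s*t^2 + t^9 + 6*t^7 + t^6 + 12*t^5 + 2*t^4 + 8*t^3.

7

The Hessian of f at 0 is [[0, 0], [0, 0]] with rank 0, so corank 2. A Groebner basis of the Jacobian ideal J(f) in C{s,t} is {s^3 + 6*s^2*t + 48*s^2 + 192*s*t + 192*t^2, -6*s^2 + s*t^2 - 24*s*t - 24*t^2, 3*s^2 + 12*s*t + t^3 + 12*t^2}; counting standard monomials gives mu = 7. Corank 2; j^3 = (s + 2*t)^3 is a perfect cube, so E-series; the 4-jet and mu = 7 give E_7.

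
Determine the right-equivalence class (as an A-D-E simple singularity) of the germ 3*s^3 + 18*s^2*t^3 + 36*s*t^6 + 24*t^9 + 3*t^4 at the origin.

The Hessian of f at 0 is [[0, 0], [0, 0]] with rank 0, so corank 2. A Groebner basis of the Jacobian ideal J(f) in C{s,t} is {t^3, s^2}; counting standard monomials gives mu = 6. Corank 2; j^3 = 3*s^3 is a perfect cube, so E-series; the 4-jet and mu = 6 give E_6.

E_{6}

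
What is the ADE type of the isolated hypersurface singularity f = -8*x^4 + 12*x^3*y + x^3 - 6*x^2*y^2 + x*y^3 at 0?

E_7

The Hessian of f at 0 has rank 0. Corank 2; j^3 = x^3 is a perfect cube, so E-series; the 4-jet and mu = 7 give E_7.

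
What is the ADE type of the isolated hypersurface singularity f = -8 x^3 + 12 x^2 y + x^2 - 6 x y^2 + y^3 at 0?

A_{2}

The Hessian of f at 0 is [[2, 0], [0, 0]] with rank 1, so corank 1. A Groebner basis of the Jacobian ideal J(f) in C{x,y} is {y^2, x}; counting standard monomials gives mu = 2. Corank 1: A-series; mu = 2 gives A_2.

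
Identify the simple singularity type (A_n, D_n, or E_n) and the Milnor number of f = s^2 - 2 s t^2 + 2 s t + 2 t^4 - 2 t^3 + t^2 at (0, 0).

The Hessian of f at 0 is [[2, 2], [2, 2]] with rank 1, so corank 1. A Groebner basis of the Jacobian ideal J(f) in C{s,t} is {s^2 - s - t, s*t + s + t, -s + t^2 - t}; counting standard monomials gives mu = 3. Corank 1: A-series; mu = 3 gives A_3.

Type A_3, Milnor number mu = 3.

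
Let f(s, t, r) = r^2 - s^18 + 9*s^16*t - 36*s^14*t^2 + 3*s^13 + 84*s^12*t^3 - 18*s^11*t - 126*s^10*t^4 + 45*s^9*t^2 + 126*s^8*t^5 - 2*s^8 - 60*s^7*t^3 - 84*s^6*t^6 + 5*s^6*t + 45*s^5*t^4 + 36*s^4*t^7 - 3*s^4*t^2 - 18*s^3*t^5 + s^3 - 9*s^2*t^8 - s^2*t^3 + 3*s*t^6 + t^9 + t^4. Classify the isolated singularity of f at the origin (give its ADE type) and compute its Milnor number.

Type E_6, Milnor number mu = 6.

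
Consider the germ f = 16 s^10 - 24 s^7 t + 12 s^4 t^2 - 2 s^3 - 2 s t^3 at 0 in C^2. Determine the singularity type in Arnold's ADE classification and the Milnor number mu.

Type E7, Milnor number mu = 7.

The Hessian of f at 0 is [[0, 0], [0, 0]] with rank 0, so corank 2. A Groebner basis of the Jacobian ideal J(f) in C{s,t} is {s^3, s*t^2, 3*s^2 + t^3}; counting standard monomials gives mu = 7. Corank 2; j^3 = -2*s^3 is a perfect cube, so E-series; the 4-jet and mu = 7 give E_7.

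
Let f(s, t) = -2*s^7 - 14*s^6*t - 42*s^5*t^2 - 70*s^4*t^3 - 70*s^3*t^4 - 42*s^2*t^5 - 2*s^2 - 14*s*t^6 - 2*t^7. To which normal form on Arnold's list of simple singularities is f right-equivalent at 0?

A_6

The Hessian of f at 0 is [[-4, 0], [0, 0]] with rank 1, so corank 1. A Groebner basis of the Jacobian ideal J(f) in C{s,t} is {t^6, s}; counting standard monomials gives mu = 6. Corank 1: A-series; mu = 6 gives A_6.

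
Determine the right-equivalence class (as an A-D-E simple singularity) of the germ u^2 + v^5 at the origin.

A_4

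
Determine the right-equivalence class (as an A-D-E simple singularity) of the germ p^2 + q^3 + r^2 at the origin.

A2

The Hessian of f at 0 is [[2, 0, 0], [0, 0, 0], [0, 0, 2]] with rank 2, so corank 1. A Groebner basis of the Jacobian ideal J(f) in C{p,q,r} is {q^2, p, r}; counting standard monomials gives mu = 2. Corank 1: A-series; mu = 2 gives A_2.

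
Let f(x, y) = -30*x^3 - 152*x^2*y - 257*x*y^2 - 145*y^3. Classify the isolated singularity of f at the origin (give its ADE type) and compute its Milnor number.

Type D_{4}, Milnor number mu = 4.

The Hessian of f at 0 has rank 0. Corank 2; j^3 = -(3*x + 5*y)*(10*x^2 + 34*x*y + 29*y^2) splits into three distinct lines over C (the quadratic factor has nonzero discriminant), so D_4.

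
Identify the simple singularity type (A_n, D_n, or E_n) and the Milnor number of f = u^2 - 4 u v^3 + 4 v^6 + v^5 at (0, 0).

The Hessian of f at 0 has rank 1. Corank 1: A-series; mu = 4 gives A_4.

Type A4, Milnor number mu = 4.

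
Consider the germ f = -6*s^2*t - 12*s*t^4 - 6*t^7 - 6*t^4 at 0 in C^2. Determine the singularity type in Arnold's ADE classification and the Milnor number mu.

Type D_{5}, Milnor number mu = 5.

The Hessian of f at 0 has rank 0. Corank 2; j^3 = -6*s^2*t has shape L^2 M (L != M), so D-series; mu = 5 gives D_5.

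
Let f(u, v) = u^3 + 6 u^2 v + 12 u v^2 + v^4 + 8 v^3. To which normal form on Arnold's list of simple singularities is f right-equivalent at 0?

The Hessian of f at 0 is [[0, 0], [0, 0]] with rank 0, so corank 2. A Groebner basis of the Jacobian ideal J(f) in C{u,v} is {v^3, u^2 + 4*u*v + 4*v^2}; counting standard monomials gives mu = 6. Corank 2; j^3 = (u + 2*v)^3 is a perfect cube, so E-series; the 4-jet and mu = 6 give E_6.

E_6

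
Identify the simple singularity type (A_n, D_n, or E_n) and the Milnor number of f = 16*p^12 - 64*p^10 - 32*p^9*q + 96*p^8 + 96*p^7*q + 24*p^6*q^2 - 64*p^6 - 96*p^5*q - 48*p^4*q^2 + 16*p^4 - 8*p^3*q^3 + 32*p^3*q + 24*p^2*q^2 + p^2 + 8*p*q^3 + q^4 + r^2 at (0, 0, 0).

The Hessian of f at 0 has rank 2. Corank 1: A-series; mu = 3 gives A_3.

Type A_{3}, Milnor number mu = 3.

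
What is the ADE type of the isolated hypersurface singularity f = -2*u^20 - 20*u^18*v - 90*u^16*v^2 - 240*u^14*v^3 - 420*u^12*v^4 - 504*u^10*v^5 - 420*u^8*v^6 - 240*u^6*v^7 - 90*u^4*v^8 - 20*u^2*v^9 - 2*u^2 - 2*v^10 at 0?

The Hessian of f at 0 has rank 1. Corank 1: A-series; mu = 9 gives A_9.

A_9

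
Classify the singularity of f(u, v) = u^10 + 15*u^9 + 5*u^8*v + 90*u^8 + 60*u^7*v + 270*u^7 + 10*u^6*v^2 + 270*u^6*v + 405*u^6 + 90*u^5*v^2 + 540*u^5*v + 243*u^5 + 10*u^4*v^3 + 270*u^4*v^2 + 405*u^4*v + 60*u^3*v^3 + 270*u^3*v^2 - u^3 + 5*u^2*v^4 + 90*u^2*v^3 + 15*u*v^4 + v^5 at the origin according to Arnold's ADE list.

E_8

The Hessian of f at 0 has rank 0. Corank 2; j^3 = -u^3 is a perfect cube, so E-series; the 5-jet and mu = 8 give E_8.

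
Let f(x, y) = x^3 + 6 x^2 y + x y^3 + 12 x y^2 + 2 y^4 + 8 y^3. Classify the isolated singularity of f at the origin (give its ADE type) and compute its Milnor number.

The Hessian of f at 0 is [[0, 0], [0, 0]] with rank 0, so corank 2. A Groebner basis of the Jacobian ideal J(f) in C{x,y} is {x^3 + 6*x^2*y + 48*x^2 + 192*x*y + 192*y^2, -6*x^2 + x*y^2 - 24*x*y - 24*y^2, 3*x^2 + 12*x*y + y^3 + 12*y^2}; counting standard monomials gives mu = 7. Corank 2; j^3 = (x + 2*y)^3 is a perfect cube, so E-series; the 4-jet and mu = 7 give E_7.

Type E7, Milnor number mu = 7.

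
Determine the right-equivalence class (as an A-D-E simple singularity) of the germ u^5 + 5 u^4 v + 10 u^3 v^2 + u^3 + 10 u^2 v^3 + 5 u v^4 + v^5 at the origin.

E_8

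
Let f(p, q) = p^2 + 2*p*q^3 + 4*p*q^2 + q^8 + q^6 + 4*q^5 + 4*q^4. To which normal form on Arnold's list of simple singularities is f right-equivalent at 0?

The Hessian of f at 0 has rank 1. Corank 1: A-series; mu = 7 gives A_7.

A7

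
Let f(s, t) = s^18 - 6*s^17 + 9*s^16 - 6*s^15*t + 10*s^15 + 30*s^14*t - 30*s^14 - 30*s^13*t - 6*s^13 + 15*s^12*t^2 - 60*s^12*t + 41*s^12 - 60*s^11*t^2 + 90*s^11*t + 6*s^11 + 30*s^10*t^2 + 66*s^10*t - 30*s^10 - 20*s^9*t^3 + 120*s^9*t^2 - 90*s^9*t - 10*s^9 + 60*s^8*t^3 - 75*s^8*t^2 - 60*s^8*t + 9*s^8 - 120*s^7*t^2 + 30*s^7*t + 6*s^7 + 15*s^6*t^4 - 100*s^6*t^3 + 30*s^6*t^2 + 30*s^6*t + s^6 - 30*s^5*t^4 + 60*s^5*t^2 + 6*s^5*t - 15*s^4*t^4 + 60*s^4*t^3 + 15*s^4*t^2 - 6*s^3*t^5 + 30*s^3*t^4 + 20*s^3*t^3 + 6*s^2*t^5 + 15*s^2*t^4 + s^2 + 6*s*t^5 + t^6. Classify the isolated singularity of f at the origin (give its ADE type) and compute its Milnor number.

Type A5, Milnor number mu = 5.

The Hessian of f at 0 is [[2, 0], [0, 0]] with rank 1, so corank 1. A Groebner basis of the Jacobian ideal J(f) in C{s,t} is {t^5, s}; counting standard monomials gives mu = 5. Corank 1: A-series; mu = 5 gives A_5.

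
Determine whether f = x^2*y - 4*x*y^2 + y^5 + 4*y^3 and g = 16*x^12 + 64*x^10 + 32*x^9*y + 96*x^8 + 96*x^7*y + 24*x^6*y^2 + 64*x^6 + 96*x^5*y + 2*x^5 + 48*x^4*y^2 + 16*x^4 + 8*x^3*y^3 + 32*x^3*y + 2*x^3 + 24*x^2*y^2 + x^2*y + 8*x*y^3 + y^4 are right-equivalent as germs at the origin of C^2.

No.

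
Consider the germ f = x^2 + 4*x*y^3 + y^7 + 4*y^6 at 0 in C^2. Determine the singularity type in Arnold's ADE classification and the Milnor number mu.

Type A_6, Milnor number mu = 6.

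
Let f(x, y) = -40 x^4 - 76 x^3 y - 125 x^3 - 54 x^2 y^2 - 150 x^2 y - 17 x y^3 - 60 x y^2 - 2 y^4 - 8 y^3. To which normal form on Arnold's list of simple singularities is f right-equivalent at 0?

E_{7}

The Hessian of f at 0 has rank 0. Corank 2; j^3 = -(5*x + 2*y)^3 is a perfect cube, so E-series; the 4-jet and mu = 7 give E_7.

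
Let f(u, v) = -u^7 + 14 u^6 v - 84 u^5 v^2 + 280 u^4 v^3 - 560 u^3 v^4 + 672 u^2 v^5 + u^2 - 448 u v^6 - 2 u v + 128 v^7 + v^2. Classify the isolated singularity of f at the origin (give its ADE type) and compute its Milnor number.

Type A6, Milnor number mu = 6.

The Hessian of f at 0 has rank 1. Corank 1: A-series; mu = 6 gives A_6.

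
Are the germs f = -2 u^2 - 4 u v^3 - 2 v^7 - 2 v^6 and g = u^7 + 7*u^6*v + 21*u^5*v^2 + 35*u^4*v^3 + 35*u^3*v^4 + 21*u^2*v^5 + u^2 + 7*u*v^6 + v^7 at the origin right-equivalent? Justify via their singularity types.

Yes.

The Hessian of f at 0 is [[-4, 0], [0, 0]] with rank 1, so corank 1. A Groebner basis of the Jacobian ideal J(f) in C{u,v} is {u + v^3, u^2}; counting standard monomials gives mu = 6. Corank 1: A-series; mu = 6 gives A_6. The Hessian of g at 0 is [[2, 0], [0, 0]] with rank 1, so corank 1. A Groebner basis of the Jacobian ideal J(g) in C{u,v} is {v^6, u}; counting standard monomials gives mu = 6. Corank 1: A-series; mu = 6 gives A_6. Both have type A_6, hence right-equivalent.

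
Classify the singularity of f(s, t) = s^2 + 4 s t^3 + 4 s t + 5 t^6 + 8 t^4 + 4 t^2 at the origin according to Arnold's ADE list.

A5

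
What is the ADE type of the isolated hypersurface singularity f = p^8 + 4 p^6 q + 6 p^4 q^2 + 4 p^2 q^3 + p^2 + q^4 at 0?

A3

The Hessian of f at 0 is [[2, 0], [0, 0]] with rank 1, so corank 1. A Groebner basis of the Jacobian ideal J(f) in C{p,q} is {q^3, p}; counting standard monomials gives mu = 3. Corank 1: A-series; mu = 3 gives A_3.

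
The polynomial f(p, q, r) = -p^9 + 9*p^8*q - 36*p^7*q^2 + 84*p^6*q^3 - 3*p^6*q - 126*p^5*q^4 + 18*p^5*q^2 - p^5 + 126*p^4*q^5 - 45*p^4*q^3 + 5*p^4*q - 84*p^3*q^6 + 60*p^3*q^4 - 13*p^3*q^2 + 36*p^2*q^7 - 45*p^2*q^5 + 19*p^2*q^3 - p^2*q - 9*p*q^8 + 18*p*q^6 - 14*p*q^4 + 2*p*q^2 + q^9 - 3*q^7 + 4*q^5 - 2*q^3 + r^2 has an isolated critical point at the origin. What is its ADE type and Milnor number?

The Hessian of f at 0 has rank 1. Corank 2; j^3 = -q*(p^2 - 2*p*q + 2*q^2) splits into three distinct lines over C (the quadratic factor has nonzero discriminant), so D_4.

Type D4, Milnor number mu = 4.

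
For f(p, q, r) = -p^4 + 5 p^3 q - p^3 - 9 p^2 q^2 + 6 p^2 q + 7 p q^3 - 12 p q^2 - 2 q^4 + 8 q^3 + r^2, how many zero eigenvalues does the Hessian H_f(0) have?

2

Hessian at 0 has rank 1.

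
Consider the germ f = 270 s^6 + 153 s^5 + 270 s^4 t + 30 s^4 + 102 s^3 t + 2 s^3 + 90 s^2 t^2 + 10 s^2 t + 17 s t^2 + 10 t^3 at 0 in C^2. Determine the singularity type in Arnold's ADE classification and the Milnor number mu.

Type D4, Milnor number mu = 4.

The Hessian of f at 0 has rank 0. Corank 2; j^3 = (s + 2*t)*(2*s^2 + 6*s*t + 5*t^2) splits into three distinct lines over C (the quadratic factor has nonzero discriminant), so D_4.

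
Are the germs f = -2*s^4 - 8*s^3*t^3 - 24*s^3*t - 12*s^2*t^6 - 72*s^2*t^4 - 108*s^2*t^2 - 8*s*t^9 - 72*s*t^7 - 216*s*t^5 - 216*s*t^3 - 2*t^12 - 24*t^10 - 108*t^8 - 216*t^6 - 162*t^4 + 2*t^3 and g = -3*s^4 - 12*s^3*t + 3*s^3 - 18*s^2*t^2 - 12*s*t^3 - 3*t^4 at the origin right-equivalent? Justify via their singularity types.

Yes.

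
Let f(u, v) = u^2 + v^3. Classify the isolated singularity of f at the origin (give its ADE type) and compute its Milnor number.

Type A_{2}, Milnor number mu = 2.

The Hessian of f at 0 is [[2, 0], [0, 0]] with rank 1, so corank 1. A Groebner basis of the Jacobian ideal J(f) in C{u,v} is {v^2, u}; counting standard monomials gives mu = 2. Corank 1: A-series; mu = 2 gives A_2.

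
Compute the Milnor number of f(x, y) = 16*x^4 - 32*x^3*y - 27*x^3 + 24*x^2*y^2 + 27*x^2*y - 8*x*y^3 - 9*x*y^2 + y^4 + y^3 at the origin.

6

The Hessian of f at 0 is [[0, 0], [0, 0]] with rank 0, so corank 2. A Groebner basis of the Jacobian ideal J(f) in C{x,y} is {y^4, x*y^2 - 7*y^3/18, x^2 - 2*x*y/3 + y^2/9}; counting standard monomials gives mu = 6. Corank 2; j^3 = -(3*x - y)^3 is a perfect cube, so E-series; the 4-jet and mu = 6 give E_6.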